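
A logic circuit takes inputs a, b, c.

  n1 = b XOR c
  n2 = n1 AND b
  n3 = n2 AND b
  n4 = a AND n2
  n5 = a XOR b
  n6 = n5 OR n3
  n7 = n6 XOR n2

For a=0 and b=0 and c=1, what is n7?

n1 = 0 XOR 1 = 1
n2 = 1 AND 0 = 0
n3 = 0 AND 0 = 0
n5 = 0 XOR 0 = 0
n6 = 0 OR 0 = 0
n7 = 0 XOR 0 = 0

0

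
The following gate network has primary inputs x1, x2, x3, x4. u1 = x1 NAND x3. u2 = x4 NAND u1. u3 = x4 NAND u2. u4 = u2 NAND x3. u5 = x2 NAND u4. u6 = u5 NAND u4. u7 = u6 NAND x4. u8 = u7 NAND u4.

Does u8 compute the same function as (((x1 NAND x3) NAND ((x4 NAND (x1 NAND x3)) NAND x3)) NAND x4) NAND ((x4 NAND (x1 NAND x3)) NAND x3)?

No

u1 = x1 NAND x3
u2 = x4 NAND u1 = x4 NAND (x1 NAND x3)
u4 = u2 NAND x3 = (x4 NAND (x1 NAND x3)) NAND x3
u5 = x2 NAND u4 = x2 NAND ((x4 NAND (x1 NAND x3)) NAND x3)
u6 = u5 NAND u4 = (x2 NAND ((x4 NAND (x1 NAND x3)) NAND x3)) NAND ((x4 NAND (x1 NAND x3)) NAND x3)
u7 = u6 NAND x4 = ((x2 NAND ((x4 NAND (x1 NAND x3)) NAND x3)) NAND ((x4 NAND (x1 NAND x3)) NAND x3)) NAND x4
u8 = u7 NAND u4 = (((x2 NAND ((x4 NAND (x1 NAND x3)) NAND x3)) NAND ((x4 NAND (x1 NAND x3)) NAND x3)) NAND x4) NAND ((x4 NAND (x1 NAND x3)) NAND x3)
At x1=0, x2=1, x3=0, x4=1: circuit gives 1, formula gives 0.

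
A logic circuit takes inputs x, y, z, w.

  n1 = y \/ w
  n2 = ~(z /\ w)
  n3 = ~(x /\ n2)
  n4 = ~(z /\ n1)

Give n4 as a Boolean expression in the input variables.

~(z /\ (y \/ w))

n1 = y \/ w
n4 = ~(z /\ n1) = ~(z /\ (y \/ w))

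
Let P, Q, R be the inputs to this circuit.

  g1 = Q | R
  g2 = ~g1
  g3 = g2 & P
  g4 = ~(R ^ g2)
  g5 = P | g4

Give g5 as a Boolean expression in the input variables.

g1 = Q | R
g2 = ~g1 = ~(Q | R)
g4 = ~(R ^ g2) = ~(R ^ ~(Q | R))
g5 = P | g4 = P | (~(R ^ ~(Q | R)))

P | (~(R ^ ~(Q | R)))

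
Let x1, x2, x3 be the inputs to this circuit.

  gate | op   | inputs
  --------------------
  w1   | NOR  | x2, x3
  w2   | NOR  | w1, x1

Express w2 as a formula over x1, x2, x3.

w1 = x2 NOR x3
w2 = w1 NOR x1 = (x2 NOR x3) NOR x1

(x2 NOR x3) NOR x1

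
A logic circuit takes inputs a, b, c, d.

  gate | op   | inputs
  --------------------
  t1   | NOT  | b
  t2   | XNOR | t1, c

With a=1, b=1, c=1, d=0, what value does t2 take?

t1 = NOT 1 = 0
t2 = 0 XNOR 1 = 0

0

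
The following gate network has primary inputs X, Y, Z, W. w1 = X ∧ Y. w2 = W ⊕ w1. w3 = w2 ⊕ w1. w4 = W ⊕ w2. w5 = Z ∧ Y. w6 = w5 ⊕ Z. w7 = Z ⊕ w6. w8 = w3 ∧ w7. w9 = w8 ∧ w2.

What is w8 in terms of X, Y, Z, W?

w1 = X ∧ Y
w2 = W ⊕ w1 = W ⊕ (X ∧ Y)
w3 = w2 ⊕ w1 = (W ⊕ (X ∧ Y)) ⊕ (X ∧ Y)
w5 = Z ∧ Y
w6 = w5 ⊕ Z = (Z ∧ Y) ⊕ Z
w7 = Z ⊕ w6 = Z ⊕ ((Z ∧ Y) ⊕ Z)
w8 = w3 ∧ w7 = ((W ⊕ (X ∧ Y)) ⊕ (X ∧ Y)) ∧ (Z ⊕ ((Z ∧ Y) ⊕ Z))

((W ⊕ (X ∧ Y)) ⊕ (X ∧ Y)) ∧ (Z ⊕ ((Z ∧ Y) ⊕ Z))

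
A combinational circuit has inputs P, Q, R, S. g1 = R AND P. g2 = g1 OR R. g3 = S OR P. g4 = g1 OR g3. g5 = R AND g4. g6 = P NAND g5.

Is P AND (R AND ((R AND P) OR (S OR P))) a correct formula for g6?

No

g1 = R AND P
g3 = S OR P
g4 = g1 OR g3 = (R AND P) OR (S OR P)
g5 = R AND g4 = R AND ((R AND P) OR (S OR P))
g6 = P NAND g5 = P NAND (R AND ((R AND P) OR (S OR P)))
At P=0, Q=0, R=0, S=0: circuit gives 1, formula gives 0.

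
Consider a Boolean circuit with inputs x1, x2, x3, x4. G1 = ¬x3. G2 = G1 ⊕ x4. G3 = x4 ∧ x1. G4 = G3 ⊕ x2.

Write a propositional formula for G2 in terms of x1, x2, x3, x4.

¬x3 ⊕ x4

G1 = ¬x3
G2 = G1 ⊕ x4 = ¬x3 ⊕ x4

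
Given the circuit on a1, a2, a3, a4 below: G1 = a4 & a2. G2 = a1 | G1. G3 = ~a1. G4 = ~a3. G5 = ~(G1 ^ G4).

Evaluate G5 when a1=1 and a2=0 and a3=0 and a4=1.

0

G1 = 1 & 0 = 0
G4 = ~0 = 1
G5 = ~(0 ^ 1) = 0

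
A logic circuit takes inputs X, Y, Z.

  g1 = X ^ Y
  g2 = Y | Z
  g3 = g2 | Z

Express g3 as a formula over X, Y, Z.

(Y | Z) | Z

g2 = Y | Z
g3 = g2 | Z = (Y | Z) | Z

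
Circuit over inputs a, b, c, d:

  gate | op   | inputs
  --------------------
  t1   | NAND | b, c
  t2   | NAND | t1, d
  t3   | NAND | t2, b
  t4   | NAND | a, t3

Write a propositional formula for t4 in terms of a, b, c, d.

a NAND (((b NAND c) NAND d) NAND b)

t1 = b NAND c
t2 = t1 NAND d = (b NAND c) NAND d
t3 = t2 NAND b = ((b NAND c) NAND d) NAND b
t4 = a NAND t3 = a NAND (((b NAND c) NAND d) NAND b)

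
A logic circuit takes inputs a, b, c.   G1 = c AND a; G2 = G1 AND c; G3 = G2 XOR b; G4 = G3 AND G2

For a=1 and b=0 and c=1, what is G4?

G1 = 1 AND 1 = 1
G2 = 1 AND 1 = 1
G3 = 1 XOR 0 = 1
G4 = 1 AND 1 = 1

1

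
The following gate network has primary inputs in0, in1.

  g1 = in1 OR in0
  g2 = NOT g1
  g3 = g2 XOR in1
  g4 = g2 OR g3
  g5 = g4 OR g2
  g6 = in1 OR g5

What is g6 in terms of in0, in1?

g1 = in1 OR in0
g2 = NOT g1 = NOT (in1 OR in0)
g3 = g2 XOR in1 = NOT (in1 OR in0) XOR in1
g4 = g2 OR g3 = NOT (in1 OR in0) OR (NOT (in1 OR in0) XOR in1)
g5 = g4 OR g2 = (NOT (in1 OR in0) OR (NOT (in1 OR in0) XOR in1)) OR NOT (in1 OR in0)
g6 = in1 OR g5 = in1 OR ((NOT (in1 OR in0) OR (NOT (in1 OR in0) XOR in1)) OR NOT (in1 OR in0))

in1 OR ((NOT (in1 OR in0) OR (NOT (in1 OR in0) XOR in1)) OR NOT (in1 OR in0))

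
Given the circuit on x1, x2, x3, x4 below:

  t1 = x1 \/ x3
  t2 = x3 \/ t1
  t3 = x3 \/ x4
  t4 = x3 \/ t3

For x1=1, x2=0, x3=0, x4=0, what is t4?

0

t3 = 0 \/ 0 = 0
t4 = 0 \/ 0 = 0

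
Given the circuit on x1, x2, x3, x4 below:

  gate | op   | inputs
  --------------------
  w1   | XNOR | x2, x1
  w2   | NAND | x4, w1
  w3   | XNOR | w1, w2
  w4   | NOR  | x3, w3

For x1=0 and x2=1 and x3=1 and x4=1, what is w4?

0

w1 = 1 XNOR 0 = 0
w2 = 1 NAND 0 = 1
w3 = 0 XNOR 1 = 0
w4 = 1 NOR 0 = 0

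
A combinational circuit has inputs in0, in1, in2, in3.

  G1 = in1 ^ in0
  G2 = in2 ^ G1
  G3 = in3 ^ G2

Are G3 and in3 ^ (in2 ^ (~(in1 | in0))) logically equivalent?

G1 = in1 ^ in0
G2 = in2 ^ G1 = in2 ^ (in1 ^ in0)
G3 = in3 ^ G2 = in3 ^ (in2 ^ (in1 ^ in0))
At in0=0, in1=0, in2=0, in3=0: circuit gives 0, formula gives 1.

No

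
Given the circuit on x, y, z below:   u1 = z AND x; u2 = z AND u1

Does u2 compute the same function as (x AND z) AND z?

u1 = z AND x
u2 = z AND u1 = z AND (z AND x)
At x=0, y=0, z=0: circuit gives 0, formula gives 0.
At x=1, y=0, z=1: circuit gives 1, formula gives 1.
Agrees on all 8 inputs.

Yes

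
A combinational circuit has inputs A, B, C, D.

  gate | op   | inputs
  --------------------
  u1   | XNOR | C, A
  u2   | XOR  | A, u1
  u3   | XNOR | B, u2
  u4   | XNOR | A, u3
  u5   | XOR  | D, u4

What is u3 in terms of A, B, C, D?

B XNOR (A XOR (C XNOR A))

u1 = C XNOR A
u2 = A XOR u1 = A XOR (C XNOR A)
u3 = B XNOR u2 = B XNOR (A XOR (C XNOR A))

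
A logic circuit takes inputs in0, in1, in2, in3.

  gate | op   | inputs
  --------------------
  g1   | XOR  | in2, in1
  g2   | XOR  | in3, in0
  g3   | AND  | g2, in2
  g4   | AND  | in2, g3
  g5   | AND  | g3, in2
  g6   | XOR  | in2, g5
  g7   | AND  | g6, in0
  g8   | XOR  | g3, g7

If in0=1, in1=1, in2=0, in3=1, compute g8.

g2 = 1 XOR 1 = 0
g3 = 0 AND 0 = 0
g5 = 0 AND 0 = 0
g6 = 0 XOR 0 = 0
g7 = 0 AND 1 = 0
g8 = 0 XOR 0 = 0

0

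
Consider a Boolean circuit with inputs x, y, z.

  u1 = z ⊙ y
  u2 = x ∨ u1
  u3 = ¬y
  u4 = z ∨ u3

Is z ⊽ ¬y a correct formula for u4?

No

u3 = ¬y
u4 = z ∨ u3 = z ∨ ¬y
At x=0, y=0, z=0: circuit gives 1, formula gives 0.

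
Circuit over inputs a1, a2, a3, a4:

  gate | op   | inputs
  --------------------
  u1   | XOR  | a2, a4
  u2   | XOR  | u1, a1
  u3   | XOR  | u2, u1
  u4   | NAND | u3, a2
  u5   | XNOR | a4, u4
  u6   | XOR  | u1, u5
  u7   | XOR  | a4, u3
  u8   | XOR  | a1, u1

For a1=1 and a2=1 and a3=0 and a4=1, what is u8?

u1 = 1 XOR 1 = 0
u8 = 1 XOR 0 = 1

1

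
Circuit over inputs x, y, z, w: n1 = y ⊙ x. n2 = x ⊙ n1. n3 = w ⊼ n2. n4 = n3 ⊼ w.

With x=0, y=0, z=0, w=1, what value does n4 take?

0

n1 = 0 ⊙ 0 = 1
n2 = 0 ⊙ 1 = 0
n3 = 1 ⊼ 0 = 1
n4 = 1 ⊼ 1 = 0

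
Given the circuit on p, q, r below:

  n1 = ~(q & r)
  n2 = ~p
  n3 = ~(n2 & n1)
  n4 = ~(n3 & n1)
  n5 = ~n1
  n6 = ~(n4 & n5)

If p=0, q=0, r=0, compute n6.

n1 = ~(0 & 0) = 1
n2 = ~0 = 1
n3 = ~(1 & 1) = 0
n4 = ~(0 & 1) = 1
n5 = ~1 = 0
n6 = ~(1 & 0) = 1

1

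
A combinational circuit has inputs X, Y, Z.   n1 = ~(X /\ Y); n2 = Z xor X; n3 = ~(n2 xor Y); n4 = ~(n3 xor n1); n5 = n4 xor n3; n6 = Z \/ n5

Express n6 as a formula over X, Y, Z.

n1 = ~(X /\ Y)
n2 = Z xor X
n3 = ~(n2 xor Y) = ~((Z xor X) xor Y)
n4 = ~(n3 xor n1) = ~((~((Z xor X) xor Y)) xor (~(X /\ Y)))
n5 = n4 xor n3 = (~((~((Z xor X) xor Y)) xor (~(X /\ Y)))) xor (~((Z xor X) xor Y))
n6 = Z \/ n5 = Z \/ ((~((~((Z xor X) xor Y)) xor (~(X /\ Y)))) xor (~((Z xor X) xor Y)))

Z \/ ((~((~((Z xor X) xor Y)) xor (~(X /\ Y)))) xor (~((Z xor X) xor Y)))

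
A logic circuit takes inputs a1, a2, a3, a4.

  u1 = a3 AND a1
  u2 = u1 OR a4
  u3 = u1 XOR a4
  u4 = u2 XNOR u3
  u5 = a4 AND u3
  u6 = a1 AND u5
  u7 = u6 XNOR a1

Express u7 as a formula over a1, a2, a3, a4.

(a1 AND (a4 AND ((a3 AND a1) XOR a4))) XNOR a1

u1 = a3 AND a1
u3 = u1 XOR a4 = (a3 AND a1) XOR a4
u5 = a4 AND u3 = a4 AND ((a3 AND a1) XOR a4)
u6 = a1 AND u5 = a1 AND (a4 AND ((a3 AND a1) XOR a4))
u7 = u6 XNOR a1 = (a1 AND (a4 AND ((a3 AND a1) XOR a4))) XNOR a1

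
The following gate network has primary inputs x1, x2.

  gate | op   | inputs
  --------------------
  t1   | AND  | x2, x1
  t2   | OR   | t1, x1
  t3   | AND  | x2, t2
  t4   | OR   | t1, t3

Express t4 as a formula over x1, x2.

(x2 AND x1) OR (x2 AND ((x2 AND x1) OR x1))

t1 = x2 AND x1
t2 = t1 OR x1 = (x2 AND x1) OR x1
t3 = x2 AND t2 = x2 AND ((x2 AND x1) OR x1)
t4 = t1 OR t3 = (x2 AND x1) OR (x2 AND ((x2 AND x1) OR x1))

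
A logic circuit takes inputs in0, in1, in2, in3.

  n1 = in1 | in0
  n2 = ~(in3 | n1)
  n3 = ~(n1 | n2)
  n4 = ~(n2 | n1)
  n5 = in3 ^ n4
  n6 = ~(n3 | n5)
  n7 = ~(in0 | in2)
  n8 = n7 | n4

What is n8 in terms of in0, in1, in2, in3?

(~(in0 | in2)) | (~((~(in3 | (in1 | in0))) | (in1 | in0)))

n1 = in1 | in0
n2 = ~(in3 | n1) = ~(in3 | (in1 | in0))
n4 = ~(n2 | n1) = ~((~(in3 | (in1 | in0))) | (in1 | in0))
n7 = ~(in0 | in2)
n8 = n7 | n4 = (~(in0 | in2)) | (~((~(in3 | (in1 | in0))) | (in1 | in0)))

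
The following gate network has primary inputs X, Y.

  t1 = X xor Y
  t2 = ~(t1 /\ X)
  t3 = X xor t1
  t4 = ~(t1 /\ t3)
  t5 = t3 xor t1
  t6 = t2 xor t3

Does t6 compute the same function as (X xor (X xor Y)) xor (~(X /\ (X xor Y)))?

t1 = X xor Y
t2 = ~(t1 /\ X) = ~((X xor Y) /\ X)
t3 = X xor t1 = X xor (X xor Y)
t6 = t2 xor t3 = (~((X xor Y) /\ X)) xor (X xor (X xor Y))
At X=0, Y=1: circuit gives 0, formula gives 0.
At X=0, Y=0: circuit gives 1, formula gives 1.
Agrees on all 4 inputs.

Yes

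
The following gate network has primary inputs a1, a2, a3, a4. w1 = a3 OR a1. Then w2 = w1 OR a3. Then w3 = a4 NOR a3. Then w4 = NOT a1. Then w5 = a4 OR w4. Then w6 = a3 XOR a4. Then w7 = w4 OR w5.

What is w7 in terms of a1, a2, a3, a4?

w4 = NOT a1
w5 = a4 OR w4 = a4 OR NOT a1
w7 = w4 OR w5 = NOT a1 OR (a4 OR NOT a1)

NOT a1 OR (a4 OR NOT a1)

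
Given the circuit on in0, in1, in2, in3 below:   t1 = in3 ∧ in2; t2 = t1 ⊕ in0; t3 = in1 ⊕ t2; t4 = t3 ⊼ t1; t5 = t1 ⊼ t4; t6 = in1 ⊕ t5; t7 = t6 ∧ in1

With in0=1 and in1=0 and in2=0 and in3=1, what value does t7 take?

t1 = 1 ∧ 0 = 0
t2 = 0 ⊕ 1 = 1
t3 = 0 ⊕ 1 = 1
t4 = 1 ⊼ 0 = 1
t5 = 0 ⊼ 1 = 1
t6 = 0 ⊕ 1 = 1
t7 = 1 ∧ 0 = 0

0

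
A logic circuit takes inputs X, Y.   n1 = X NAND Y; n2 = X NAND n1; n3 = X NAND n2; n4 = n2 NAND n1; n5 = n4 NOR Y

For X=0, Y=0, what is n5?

1

n1 = 0 NAND 0 = 1
n2 = 0 NAND 1 = 1
n4 = 1 NAND 1 = 0
n5 = 0 NOR 0 = 1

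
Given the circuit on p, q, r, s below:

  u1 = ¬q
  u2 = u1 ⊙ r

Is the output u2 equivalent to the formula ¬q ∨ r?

No

u1 = ¬q
u2 = u1 ⊙ r = ¬q ⊙ r
At p=0, q=0, r=0, s=0: circuit gives 0, formula gives 1.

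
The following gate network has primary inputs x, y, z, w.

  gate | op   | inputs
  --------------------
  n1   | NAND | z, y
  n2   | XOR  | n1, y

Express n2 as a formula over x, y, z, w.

(z NAND y) XOR y

n1 = z NAND y
n2 = n1 XOR y = (z NAND y) XOR y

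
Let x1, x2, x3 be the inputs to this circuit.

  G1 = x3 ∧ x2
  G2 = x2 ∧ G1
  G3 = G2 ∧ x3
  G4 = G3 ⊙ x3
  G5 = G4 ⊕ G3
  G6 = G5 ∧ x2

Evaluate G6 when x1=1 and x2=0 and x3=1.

G1 = 1 ∧ 0 = 0
G2 = 0 ∧ 0 = 0
G3 = 0 ∧ 1 = 0
G4 = 0 ⊙ 1 = 0
G5 = 0 ⊕ 0 = 0
G6 = 0 ∧ 0 = 0

0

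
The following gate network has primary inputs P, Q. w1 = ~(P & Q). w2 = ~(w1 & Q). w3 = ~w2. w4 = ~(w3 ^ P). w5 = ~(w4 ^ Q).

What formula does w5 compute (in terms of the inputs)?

w1 = ~(P & Q)
w2 = ~(w1 & Q) = ~((~(P & Q)) & Q)
w3 = ~w2 = ~(~((~(P & Q)) & Q))
w4 = ~(w3 ^ P) = ~(~(~((~(P & Q)) & Q)) ^ P)
w5 = ~(w4 ^ Q) = ~((~(~(~((~(P & Q)) & Q)) ^ P)) ^ Q)

~((~(~(~((~(P & Q)) & Q)) ^ P)) ^ Q)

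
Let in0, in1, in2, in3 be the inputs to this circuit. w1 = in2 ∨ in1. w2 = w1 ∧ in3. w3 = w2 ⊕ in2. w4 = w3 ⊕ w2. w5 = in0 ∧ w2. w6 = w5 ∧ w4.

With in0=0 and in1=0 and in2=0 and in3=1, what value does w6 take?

0

w1 = 0 ∨ 0 = 0
w2 = 0 ∧ 1 = 0
w3 = 0 ⊕ 0 = 0
w4 = 0 ⊕ 0 = 0
w5 = 0 ∧ 0 = 0
w6 = 0 ∧ 0 = 0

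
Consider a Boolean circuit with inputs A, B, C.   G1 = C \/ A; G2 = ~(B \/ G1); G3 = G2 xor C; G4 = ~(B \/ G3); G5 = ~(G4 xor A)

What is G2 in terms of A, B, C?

~(B \/ (C \/ A))

G1 = C \/ A
G2 = ~(B \/ G1) = ~(B \/ (C \/ A))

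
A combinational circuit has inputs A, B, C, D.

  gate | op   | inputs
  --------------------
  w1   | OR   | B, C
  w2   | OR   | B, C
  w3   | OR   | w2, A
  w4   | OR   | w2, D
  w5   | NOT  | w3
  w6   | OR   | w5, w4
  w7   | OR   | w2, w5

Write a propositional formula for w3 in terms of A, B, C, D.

(B OR C) OR A

w2 = B OR C
w3 = w2 OR A = (B OR C) OR A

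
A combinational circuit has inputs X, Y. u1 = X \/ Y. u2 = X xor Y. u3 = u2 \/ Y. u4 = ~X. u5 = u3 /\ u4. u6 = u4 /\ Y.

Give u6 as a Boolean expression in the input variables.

u4 = ~X
u6 = u4 /\ Y = ~X /\ Y

~X /\ Y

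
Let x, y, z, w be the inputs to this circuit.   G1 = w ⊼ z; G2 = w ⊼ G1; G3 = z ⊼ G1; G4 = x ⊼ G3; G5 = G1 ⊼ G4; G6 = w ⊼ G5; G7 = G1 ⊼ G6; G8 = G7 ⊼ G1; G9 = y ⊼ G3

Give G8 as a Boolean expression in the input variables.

G1 = w ⊼ z
G3 = z ⊼ G1 = z ⊼ (w ⊼ z)
G4 = x ⊼ G3 = x ⊼ (z ⊼ (w ⊼ z))
G5 = G1 ⊼ G4 = (w ⊼ z) ⊼ (x ⊼ (z ⊼ (w ⊼ z)))
G6 = w ⊼ G5 = w ⊼ ((w ⊼ z) ⊼ (x ⊼ (z ⊼ (w ⊼ z))))
G7 = G1 ⊼ G6 = (w ⊼ z) ⊼ (w ⊼ ((w ⊼ z) ⊼ (x ⊼ (z ⊼ (w ⊼ z)))))
G8 = G7 ⊼ G1 = ((w ⊼ z) ⊼ (w ⊼ ((w ⊼ z) ⊼ (x ⊼ (z ⊼ (w ⊼ z)))))) ⊼ (w ⊼ z)

((w ⊼ z) ⊼ (w ⊼ ((w ⊼ z) ⊼ (x ⊼ (z ⊼ (w ⊼ z)))))) ⊼ (w ⊼ z)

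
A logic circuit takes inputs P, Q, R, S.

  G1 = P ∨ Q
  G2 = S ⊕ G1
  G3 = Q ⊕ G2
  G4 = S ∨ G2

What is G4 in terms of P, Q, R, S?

S ∨ (S ⊕ (P ∨ Q))

G1 = P ∨ Q
G2 = S ⊕ G1 = S ⊕ (P ∨ Q)
G4 = S ∨ G2 = S ∨ (S ⊕ (P ∨ Q))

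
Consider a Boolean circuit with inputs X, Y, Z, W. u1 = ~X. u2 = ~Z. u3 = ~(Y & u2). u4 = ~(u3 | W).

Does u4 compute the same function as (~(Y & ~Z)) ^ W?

No

u2 = ~Z
u3 = ~(Y & u2) = ~(Y & ~Z)
u4 = ~(u3 | W) = ~((~(Y & ~Z)) | W)
At X=0, Y=0, Z=0, W=0: circuit gives 0, formula gives 1.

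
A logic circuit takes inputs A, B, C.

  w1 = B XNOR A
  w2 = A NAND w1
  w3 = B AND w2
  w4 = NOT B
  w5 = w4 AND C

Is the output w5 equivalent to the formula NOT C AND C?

w4 = NOT B
w5 = w4 AND C = NOT B AND C
At A=0, B=0, C=1: circuit gives 1, formula gives 0.

No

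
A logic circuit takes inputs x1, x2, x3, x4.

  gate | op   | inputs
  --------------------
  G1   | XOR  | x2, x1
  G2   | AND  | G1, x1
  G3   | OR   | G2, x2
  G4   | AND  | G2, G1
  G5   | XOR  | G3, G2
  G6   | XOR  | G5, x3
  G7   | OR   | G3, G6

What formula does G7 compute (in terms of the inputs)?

G1 = x2 XOR x1
G2 = G1 AND x1 = (x2 XOR x1) AND x1
G3 = G2 OR x2 = ((x2 XOR x1) AND x1) OR x2
G5 = G3 XOR G2 = (((x2 XOR x1) AND x1) OR x2) XOR ((x2 XOR x1) AND x1)
G6 = G5 XOR x3 = ((((x2 XOR x1) AND x1) OR x2) XOR ((x2 XOR x1) AND x1)) XOR x3
G7 = G3 OR G6 = (((x2 XOR x1) AND x1) OR x2) OR (((((x2 XOR x1) AND x1) OR x2) XOR ((x2 XOR x1) AND x1)) XOR x3)

(((x2 XOR x1) AND x1) OR x2) OR (((((x2 XOR x1) AND x1) OR x2) XOR ((x2 XOR x1) AND x1)) XOR x3)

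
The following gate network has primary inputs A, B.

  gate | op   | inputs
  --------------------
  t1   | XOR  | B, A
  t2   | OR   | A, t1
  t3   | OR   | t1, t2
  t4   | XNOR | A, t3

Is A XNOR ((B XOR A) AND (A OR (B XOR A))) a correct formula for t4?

No

t1 = B XOR A
t2 = A OR t1 = A OR (B XOR A)
t3 = t1 OR t2 = (B XOR A) OR (A OR (B XOR A))
t4 = A XNOR t3 = A XNOR ((B XOR A) OR (A OR (B XOR A)))
At A=1, B=1: circuit gives 1, formula gives 0.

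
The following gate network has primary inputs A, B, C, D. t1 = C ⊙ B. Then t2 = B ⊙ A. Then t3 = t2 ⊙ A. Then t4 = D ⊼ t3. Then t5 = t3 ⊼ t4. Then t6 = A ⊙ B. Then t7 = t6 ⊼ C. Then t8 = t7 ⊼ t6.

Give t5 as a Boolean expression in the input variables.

t2 = B ⊙ A
t3 = t2 ⊙ A = (B ⊙ A) ⊙ A
t4 = D ⊼ t3 = D ⊼ ((B ⊙ A) ⊙ A)
t5 = t3 ⊼ t4 = ((B ⊙ A) ⊙ A) ⊼ (D ⊼ ((B ⊙ A) ⊙ A))

((B ⊙ A) ⊙ A) ⊼ (D ⊼ ((B ⊙ A) ⊙ A))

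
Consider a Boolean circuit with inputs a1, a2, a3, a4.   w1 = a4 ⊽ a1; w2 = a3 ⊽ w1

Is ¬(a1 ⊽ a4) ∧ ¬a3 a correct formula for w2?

Yes

w1 = a4 ⊽ a1
w2 = a3 ⊽ w1 = a3 ⊽ (a4 ⊽ a1)
At a1=0, a2=0, a3=0, a4=0: circuit gives 0, formula gives 0.
At a1=0, a2=0, a3=0, a4=1: circuit gives 1, formula gives 1.
Agrees on all 16 inputs.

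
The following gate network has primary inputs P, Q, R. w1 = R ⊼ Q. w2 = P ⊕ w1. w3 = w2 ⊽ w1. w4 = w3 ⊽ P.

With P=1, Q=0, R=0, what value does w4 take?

0

w1 = 0 ⊼ 0 = 1
w2 = 1 ⊕ 1 = 0
w3 = 0 ⊽ 1 = 0
w4 = 0 ⊽ 1 = 0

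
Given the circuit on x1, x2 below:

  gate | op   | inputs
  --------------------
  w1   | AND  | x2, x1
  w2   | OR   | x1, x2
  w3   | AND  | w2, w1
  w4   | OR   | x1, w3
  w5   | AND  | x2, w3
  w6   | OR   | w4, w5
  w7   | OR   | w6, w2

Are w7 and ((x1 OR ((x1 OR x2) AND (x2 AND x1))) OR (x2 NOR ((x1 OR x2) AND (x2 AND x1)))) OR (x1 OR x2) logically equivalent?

No

w1 = x2 AND x1
w2 = x1 OR x2
w3 = w2 AND w1 = (x1 OR x2) AND (x2 AND x1)
w4 = x1 OR w3 = x1 OR ((x1 OR x2) AND (x2 AND x1))
w5 = x2 AND w3 = x2 AND ((x1 OR x2) AND (x2 AND x1))
w6 = w4 OR w5 = (x1 OR ((x1 OR x2) AND (x2 AND x1))) OR (x2 AND ((x1 OR x2) AND (x2 AND x1)))
w7 = w6 OR w2 = ((x1 OR ((x1 OR x2) AND (x2 AND x1))) OR (x2 AND ((x1 OR x2) AND (x2 AND x1)))) OR (x1 OR x2)
At x1=0, x2=0: circuit gives 0, formula gives 1.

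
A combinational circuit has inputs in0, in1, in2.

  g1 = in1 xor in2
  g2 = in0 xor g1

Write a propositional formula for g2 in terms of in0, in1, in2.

g1 = in1 xor in2
g2 = in0 xor g1 = in0 xor (in1 xor in2)

in0 xor (in1 xor in2)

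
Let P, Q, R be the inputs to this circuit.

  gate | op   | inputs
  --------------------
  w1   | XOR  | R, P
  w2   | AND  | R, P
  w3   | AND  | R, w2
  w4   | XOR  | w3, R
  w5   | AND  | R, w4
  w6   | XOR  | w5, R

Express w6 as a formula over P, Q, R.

(R AND ((R AND (R AND P)) XOR R)) XOR R

w2 = R AND P
w3 = R AND w2 = R AND (R AND P)
w4 = w3 XOR R = (R AND (R AND P)) XOR R
w5 = R AND w4 = R AND ((R AND (R AND P)) XOR R)
w6 = w5 XOR R = (R AND ((R AND (R AND P)) XOR R)) XOR R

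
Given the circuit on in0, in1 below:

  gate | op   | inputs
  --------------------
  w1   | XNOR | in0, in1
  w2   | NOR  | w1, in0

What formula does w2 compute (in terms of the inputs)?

w1 = in0 XNOR in1
w2 = w1 NOR in0 = (in0 XNOR in1) NOR in0

(in0 XNOR in1) NOR in0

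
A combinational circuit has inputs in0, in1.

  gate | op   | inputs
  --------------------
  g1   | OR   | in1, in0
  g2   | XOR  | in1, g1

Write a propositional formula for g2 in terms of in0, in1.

g1 = in1 OR in0
g2 = in1 XOR g1 = in1 XOR (in1 OR in0)

in1 XOR (in1 OR in0)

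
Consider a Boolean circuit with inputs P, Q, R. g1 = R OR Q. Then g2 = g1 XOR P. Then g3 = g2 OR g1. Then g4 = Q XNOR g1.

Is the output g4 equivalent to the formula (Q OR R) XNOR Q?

Yes

g1 = R OR Q
g4 = Q XNOR g1 = Q XNOR (R OR Q)
At P=0, Q=0, R=1: circuit gives 0, formula gives 0.
At P=0, Q=0, R=0: circuit gives 1, formula gives 1.
Agrees on all 8 inputs.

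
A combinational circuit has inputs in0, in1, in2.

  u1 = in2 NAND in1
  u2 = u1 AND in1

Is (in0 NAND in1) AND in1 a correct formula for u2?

No

u1 = in2 NAND in1
u2 = u1 AND in1 = (in2 NAND in1) AND in1
At in0=0, in1=1, in2=1: circuit gives 0, formula gives 1.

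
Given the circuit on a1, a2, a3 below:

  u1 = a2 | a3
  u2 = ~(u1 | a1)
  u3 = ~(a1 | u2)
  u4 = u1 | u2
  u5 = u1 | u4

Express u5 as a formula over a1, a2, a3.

u1 = a2 | a3
u2 = ~(u1 | a1) = ~((a2 | a3) | a1)
u4 = u1 | u2 = (a2 | a3) | (~((a2 | a3) | a1))
u5 = u1 | u4 = (a2 | a3) | ((a2 | a3) | (~((a2 | a3) | a1)))

(a2 | a3) | ((a2 | a3) | (~((a2 | a3) | a1)))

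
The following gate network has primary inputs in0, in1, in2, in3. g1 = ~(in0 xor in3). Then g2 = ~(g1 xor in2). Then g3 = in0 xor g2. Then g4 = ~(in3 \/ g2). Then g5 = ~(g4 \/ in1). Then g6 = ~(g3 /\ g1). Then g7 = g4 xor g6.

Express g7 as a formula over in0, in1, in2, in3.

g1 = ~(in0 xor in3)
g2 = ~(g1 xor in2) = ~((~(in0 xor in3)) xor in2)
g3 = in0 xor g2 = in0 xor (~((~(in0 xor in3)) xor in2))
g4 = ~(in3 \/ g2) = ~(in3 \/ (~((~(in0 xor in3)) xor in2)))
g6 = ~(g3 /\ g1) = ~((in0 xor (~((~(in0 xor in3)) xor in2))) /\ (~(in0 xor in3)))
g7 = g4 xor g6 = (~(in3 \/ (~((~(in0 xor in3)) xor in2)))) xor (~((in0 xor (~((~(in0 xor in3)) xor in2))) /\ (~(in0 xor in3))))

(~(in3 \/ (~((~(in0 xor in3)) xor in2)))) xor (~((in0 xor (~((~(in0 xor in3)) xor in2))) /\ (~(in0 xor in3))))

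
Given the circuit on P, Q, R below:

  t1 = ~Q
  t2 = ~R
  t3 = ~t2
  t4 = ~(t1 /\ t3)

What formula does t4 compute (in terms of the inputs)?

~(~Q /\ ~~R)

t1 = ~Q
t2 = ~R
t3 = ~t2 = ~~R
t4 = ~(t1 /\ t3) = ~(~Q /\ ~~R)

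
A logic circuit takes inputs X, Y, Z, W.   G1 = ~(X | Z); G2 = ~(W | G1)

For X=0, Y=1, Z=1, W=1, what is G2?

G1 = ~(0 | 1) = 0
G2 = ~(1 | 0) = 0

0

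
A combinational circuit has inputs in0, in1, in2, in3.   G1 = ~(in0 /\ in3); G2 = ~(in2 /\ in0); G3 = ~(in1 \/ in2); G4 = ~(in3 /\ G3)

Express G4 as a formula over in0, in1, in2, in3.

~(in3 /\ (~(in1 \/ in2)))

G3 = ~(in1 \/ in2)
G4 = ~(in3 /\ G3) = ~(in3 /\ (~(in1 \/ in2)))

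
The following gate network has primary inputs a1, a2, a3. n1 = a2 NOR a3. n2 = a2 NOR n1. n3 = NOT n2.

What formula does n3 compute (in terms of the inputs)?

NOT (a2 NOR (a2 NOR a3))

n1 = a2 NOR a3
n2 = a2 NOR n1 = a2 NOR (a2 NOR a3)
n3 = NOT n2 = NOT (a2 NOR (a2 NOR a3))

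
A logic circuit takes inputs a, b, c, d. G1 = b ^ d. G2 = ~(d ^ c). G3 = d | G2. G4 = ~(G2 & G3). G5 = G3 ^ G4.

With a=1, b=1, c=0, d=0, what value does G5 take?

G2 = ~(0 ^ 0) = 1
G3 = 0 | 1 = 1
G4 = ~(1 & 1) = 0
G5 = 1 ^ 0 = 1

1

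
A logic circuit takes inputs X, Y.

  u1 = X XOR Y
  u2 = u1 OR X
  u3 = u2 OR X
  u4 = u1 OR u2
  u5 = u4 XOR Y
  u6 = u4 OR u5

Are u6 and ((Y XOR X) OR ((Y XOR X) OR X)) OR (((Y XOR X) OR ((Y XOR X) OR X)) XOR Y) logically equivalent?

Yes

u1 = X XOR Y
u2 = u1 OR X = (X XOR Y) OR X
u4 = u1 OR u2 = (X XOR Y) OR ((X XOR Y) OR X)
u5 = u4 XOR Y = ((X XOR Y) OR ((X XOR Y) OR X)) XOR Y
u6 = u4 OR u5 = ((X XOR Y) OR ((X XOR Y) OR X)) OR (((X XOR Y) OR ((X XOR Y) OR X)) XOR Y)
At X=0, Y=0: circuit gives 0, formula gives 0.
At X=0, Y=1: circuit gives 1, formula gives 1.
Agrees on all 4 inputs.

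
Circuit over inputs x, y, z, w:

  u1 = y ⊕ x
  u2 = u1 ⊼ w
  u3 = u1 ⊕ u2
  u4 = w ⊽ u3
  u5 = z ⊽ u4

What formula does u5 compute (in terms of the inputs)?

u1 = y ⊕ x
u2 = u1 ⊼ w = (y ⊕ x) ⊼ w
u3 = u1 ⊕ u2 = (y ⊕ x) ⊕ ((y ⊕ x) ⊼ w)
u4 = w ⊽ u3 = w ⊽ ((y ⊕ x) ⊕ ((y ⊕ x) ⊼ w))
u5 = z ⊽ u4 = z ⊽ (w ⊽ ((y ⊕ x) ⊕ ((y ⊕ x) ⊼ w)))

z ⊽ (w ⊽ ((y ⊕ x) ⊕ ((y ⊕ x) ⊼ w)))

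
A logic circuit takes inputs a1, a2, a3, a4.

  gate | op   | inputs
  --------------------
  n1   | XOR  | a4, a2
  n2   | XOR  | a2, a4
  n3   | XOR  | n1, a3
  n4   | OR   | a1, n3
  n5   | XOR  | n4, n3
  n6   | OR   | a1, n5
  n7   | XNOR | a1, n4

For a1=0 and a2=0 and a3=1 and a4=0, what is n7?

n1 = 0 XOR 0 = 0
n3 = 0 XOR 1 = 1
n4 = 0 OR 1 = 1
n7 = 0 XNOR 1 = 0

0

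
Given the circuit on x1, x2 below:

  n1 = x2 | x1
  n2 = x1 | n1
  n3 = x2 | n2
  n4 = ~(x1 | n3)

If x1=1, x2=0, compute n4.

0

n1 = 0 | 1 = 1
n2 = 1 | 1 = 1
n3 = 0 | 1 = 1
n4 = ~(1 | 1) = 0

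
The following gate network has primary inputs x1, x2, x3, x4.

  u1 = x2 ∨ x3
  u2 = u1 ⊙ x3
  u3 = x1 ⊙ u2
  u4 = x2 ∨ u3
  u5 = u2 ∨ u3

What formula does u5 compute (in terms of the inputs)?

u1 = x2 ∨ x3
u2 = u1 ⊙ x3 = (x2 ∨ x3) ⊙ x3
u3 = x1 ⊙ u2 = x1 ⊙ ((x2 ∨ x3) ⊙ x3)
u5 = u2 ∨ u3 = ((x2 ∨ x3) ⊙ x3) ∨ (x1 ⊙ ((x2 ∨ x3) ⊙ x3))

((x2 ∨ x3) ⊙ x3) ∨ (x1 ⊙ ((x2 ∨ x3) ⊙ x3))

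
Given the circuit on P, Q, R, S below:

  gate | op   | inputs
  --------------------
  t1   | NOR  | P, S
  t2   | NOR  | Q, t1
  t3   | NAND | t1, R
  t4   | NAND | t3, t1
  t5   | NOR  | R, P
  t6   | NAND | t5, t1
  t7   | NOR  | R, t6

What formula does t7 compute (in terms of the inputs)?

R NOR ((R NOR P) NAND (P NOR S))

t1 = P NOR S
t5 = R NOR P
t6 = t5 NAND t1 = (R NOR P) NAND (P NOR S)
t7 = R NOR t6 = R NOR ((R NOR P) NAND (P NOR S))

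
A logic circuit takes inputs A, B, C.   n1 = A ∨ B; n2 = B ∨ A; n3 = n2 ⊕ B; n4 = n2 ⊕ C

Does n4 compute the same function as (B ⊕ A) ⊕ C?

n2 = B ∨ A
n4 = n2 ⊕ C = (B ∨ A) ⊕ C
At A=1, B=1, C=0: circuit gives 1, formula gives 0.

No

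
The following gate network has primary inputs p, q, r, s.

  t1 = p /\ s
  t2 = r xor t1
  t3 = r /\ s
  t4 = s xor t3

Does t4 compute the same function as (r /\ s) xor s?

t3 = r /\ s
t4 = s xor t3 = s xor (r /\ s)
At p=0, q=0, r=0, s=0: circuit gives 0, formula gives 0.
At p=0, q=0, r=0, s=1: circuit gives 1, formula gives 1.
Agrees on all 16 inputs.

Yes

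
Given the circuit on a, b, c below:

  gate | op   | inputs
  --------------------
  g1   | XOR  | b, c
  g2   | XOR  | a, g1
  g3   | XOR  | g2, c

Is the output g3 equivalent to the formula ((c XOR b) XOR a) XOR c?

Yes

g1 = b XOR c
g2 = a XOR g1 = a XOR (b XOR c)
g3 = g2 XOR c = (a XOR (b XOR c)) XOR c
At a=0, b=0, c=0: circuit gives 0, formula gives 0.
At a=0, b=1, c=0: circuit gives 1, formula gives 1.
Agrees on all 8 inputs.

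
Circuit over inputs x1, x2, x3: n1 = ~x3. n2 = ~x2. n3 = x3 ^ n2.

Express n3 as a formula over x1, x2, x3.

x3 ^ ~x2

n2 = ~x2
n3 = x3 ^ n2 = x3 ^ ~x2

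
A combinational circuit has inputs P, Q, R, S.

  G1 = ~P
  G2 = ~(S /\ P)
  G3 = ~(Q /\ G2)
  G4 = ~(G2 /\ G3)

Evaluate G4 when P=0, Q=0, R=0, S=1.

0

G2 = ~(1 /\ 0) = 1
G3 = ~(0 /\ 1) = 1
G4 = ~(1 /\ 1) = 0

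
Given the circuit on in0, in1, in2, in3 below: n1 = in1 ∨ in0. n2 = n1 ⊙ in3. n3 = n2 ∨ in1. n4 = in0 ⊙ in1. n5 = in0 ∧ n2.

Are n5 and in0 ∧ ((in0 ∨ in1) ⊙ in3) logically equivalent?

n1 = in1 ∨ in0
n2 = n1 ⊙ in3 = (in1 ∨ in0) ⊙ in3
n5 = in0 ∧ n2 = in0 ∧ ((in1 ∨ in0) ⊙ in3)
At in0=0, in1=0, in2=0, in3=0: circuit gives 0, formula gives 0.
At in0=1, in1=0, in2=0, in3=1: circuit gives 1, formula gives 1.
Agrees on all 16 inputs.

Yes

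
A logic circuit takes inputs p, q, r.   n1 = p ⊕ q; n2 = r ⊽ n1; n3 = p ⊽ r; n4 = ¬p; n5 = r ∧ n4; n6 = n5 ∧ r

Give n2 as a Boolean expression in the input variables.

n1 = p ⊕ q
n2 = r ⊽ n1 = r ⊽ (p ⊕ q)

r ⊽ (p ⊕ q)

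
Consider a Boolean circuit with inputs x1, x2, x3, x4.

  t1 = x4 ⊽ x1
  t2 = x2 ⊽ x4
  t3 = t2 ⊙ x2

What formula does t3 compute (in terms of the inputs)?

t2 = x2 ⊽ x4
t3 = t2 ⊙ x2 = (x2 ⊽ x4) ⊙ x2

(x2 ⊽ x4) ⊙ x2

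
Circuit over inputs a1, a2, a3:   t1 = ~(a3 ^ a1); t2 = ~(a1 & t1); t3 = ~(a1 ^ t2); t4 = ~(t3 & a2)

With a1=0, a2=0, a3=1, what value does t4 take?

t1 = ~(1 ^ 0) = 0
t2 = ~(0 & 0) = 1
t3 = ~(0 ^ 1) = 0
t4 = ~(0 & 0) = 1

1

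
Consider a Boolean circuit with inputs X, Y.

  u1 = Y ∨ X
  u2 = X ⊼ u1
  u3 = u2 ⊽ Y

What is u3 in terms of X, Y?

(X ⊼ (Y ∨ X)) ⊽ Y

u1 = Y ∨ X
u2 = X ⊼ u1 = X ⊼ (Y ∨ X)
u3 = u2 ⊽ Y = (X ⊼ (Y ∨ X)) ⊽ Y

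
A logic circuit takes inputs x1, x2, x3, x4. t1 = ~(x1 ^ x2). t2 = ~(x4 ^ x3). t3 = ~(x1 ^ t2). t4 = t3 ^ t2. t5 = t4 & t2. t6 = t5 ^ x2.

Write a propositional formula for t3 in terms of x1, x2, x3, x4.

~(x1 ^ (~(x4 ^ x3)))

t2 = ~(x4 ^ x3)
t3 = ~(x1 ^ t2) = ~(x1 ^ (~(x4 ^ x3)))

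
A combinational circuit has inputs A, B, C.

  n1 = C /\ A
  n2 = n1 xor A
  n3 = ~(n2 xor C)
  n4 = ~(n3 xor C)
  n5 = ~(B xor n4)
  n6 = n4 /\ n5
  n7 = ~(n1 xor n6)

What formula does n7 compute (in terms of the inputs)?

~((C /\ A) xor ((~((~(((C /\ A) xor A) xor C)) xor C)) /\ (~(B xor (~((~(((C /\ A) xor A) xor C)) xor C))))))

n1 = C /\ A
n2 = n1 xor A = (C /\ A) xor A
n3 = ~(n2 xor C) = ~(((C /\ A) xor A) xor C)
n4 = ~(n3 xor C) = ~((~(((C /\ A) xor A) xor C)) xor C)
n5 = ~(B xor n4) = ~(B xor (~((~(((C /\ A) xor A) xor C)) xor C)))
n6 = n4 /\ n5 = (~((~(((C /\ A) xor A) xor C)) xor C)) /\ (~(B xor (~((~(((C /\ A) xor A) xor C)) xor C))))
n7 = ~(n1 xor n6) = ~((C /\ A) xor ((~((~(((C /\ A) xor A) xor C)) xor C)) /\ (~(B xor (~((~(((C /\ A) xor A) xor C)) xor C))))))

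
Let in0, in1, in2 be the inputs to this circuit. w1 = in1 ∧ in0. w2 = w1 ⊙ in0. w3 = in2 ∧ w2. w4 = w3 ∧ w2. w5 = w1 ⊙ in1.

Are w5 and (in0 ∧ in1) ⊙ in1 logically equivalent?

Yes

w1 = in1 ∧ in0
w5 = w1 ⊙ in1 = (in1 ∧ in0) ⊙ in1
At in0=0, in1=1, in2=0: circuit gives 0, formula gives 0.
At in0=0, in1=0, in2=0: circuit gives 1, formula gives 1.
Agrees on all 8 inputs.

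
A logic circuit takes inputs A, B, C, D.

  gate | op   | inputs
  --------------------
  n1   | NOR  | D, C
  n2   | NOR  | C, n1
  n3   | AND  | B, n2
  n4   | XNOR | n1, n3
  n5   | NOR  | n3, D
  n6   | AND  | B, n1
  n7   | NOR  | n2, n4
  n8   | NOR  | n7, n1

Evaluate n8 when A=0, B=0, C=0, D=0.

n1 = 0 NOR 0 = 1
n2 = 0 NOR 1 = 0
n3 = 0 AND 0 = 0
n4 = 1 XNOR 0 = 0
n7 = 0 NOR 0 = 1
n8 = 1 NOR 1 = 0

0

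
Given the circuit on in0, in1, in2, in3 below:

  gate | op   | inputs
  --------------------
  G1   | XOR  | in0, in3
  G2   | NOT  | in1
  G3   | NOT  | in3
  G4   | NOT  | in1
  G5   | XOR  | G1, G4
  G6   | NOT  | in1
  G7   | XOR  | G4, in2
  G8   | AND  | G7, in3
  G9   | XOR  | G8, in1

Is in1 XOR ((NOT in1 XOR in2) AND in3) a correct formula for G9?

G4 = NOT in1
G7 = G4 XOR in2 = NOT in1 XOR in2
G8 = G7 AND in3 = (NOT in1 XOR in2) AND in3
G9 = G8 XOR in1 = ((NOT in1 XOR in2) AND in3) XOR in1
At in0=0, in1=0, in2=0, in3=0: circuit gives 0, formula gives 0.
At in0=0, in1=0, in2=0, in3=1: circuit gives 1, formula gives 1.
Agrees on all 16 inputs.

Yes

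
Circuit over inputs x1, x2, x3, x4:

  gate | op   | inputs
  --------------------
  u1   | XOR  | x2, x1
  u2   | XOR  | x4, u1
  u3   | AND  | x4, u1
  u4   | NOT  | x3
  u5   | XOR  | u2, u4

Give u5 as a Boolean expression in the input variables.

(x4 XOR (x2 XOR x1)) XOR NOT x3

u1 = x2 XOR x1
u2 = x4 XOR u1 = x4 XOR (x2 XOR x1)
u4 = NOT x3
u5 = u2 XOR u4 = (x4 XOR (x2 XOR x1)) XOR NOT x3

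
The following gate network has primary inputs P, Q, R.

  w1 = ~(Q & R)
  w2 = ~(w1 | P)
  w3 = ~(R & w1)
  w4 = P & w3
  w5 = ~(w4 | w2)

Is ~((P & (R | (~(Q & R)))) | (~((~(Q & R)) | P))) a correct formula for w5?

w1 = ~(Q & R)
w2 = ~(w1 | P) = ~((~(Q & R)) | P)
w3 = ~(R & w1) = ~(R & (~(Q & R)))
w4 = P & w3 = P & (~(R & (~(Q & R))))
w5 = ~(w4 | w2) = ~((P & (~(R & (~(Q & R))))) | (~((~(Q & R)) | P)))
At P=1, Q=0, R=1: circuit gives 1, formula gives 0.

No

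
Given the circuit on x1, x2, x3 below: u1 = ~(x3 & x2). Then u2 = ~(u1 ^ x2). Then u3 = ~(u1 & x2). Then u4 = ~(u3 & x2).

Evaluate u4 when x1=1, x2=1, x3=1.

0

u1 = ~(1 & 1) = 0
u3 = ~(0 & 1) = 1
u4 = ~(1 & 1) = 0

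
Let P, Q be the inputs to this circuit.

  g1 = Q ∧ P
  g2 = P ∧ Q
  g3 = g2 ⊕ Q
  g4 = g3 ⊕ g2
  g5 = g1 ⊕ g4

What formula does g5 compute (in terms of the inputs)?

(Q ∧ P) ⊕ (((P ∧ Q) ⊕ Q) ⊕ (P ∧ Q))

g1 = Q ∧ P
g2 = P ∧ Q
g3 = g2 ⊕ Q = (P ∧ Q) ⊕ Q
g4 = g3 ⊕ g2 = ((P ∧ Q) ⊕ Q) ⊕ (P ∧ Q)
g5 = g1 ⊕ g4 = (Q ∧ P) ⊕ (((P ∧ Q) ⊕ Q) ⊕ (P ∧ Q))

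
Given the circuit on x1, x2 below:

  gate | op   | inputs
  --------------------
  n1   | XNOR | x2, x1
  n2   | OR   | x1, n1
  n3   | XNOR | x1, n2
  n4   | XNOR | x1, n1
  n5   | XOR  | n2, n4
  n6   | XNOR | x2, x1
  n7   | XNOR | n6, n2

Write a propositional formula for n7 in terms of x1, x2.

n1 = x2 XNOR x1
n2 = x1 OR n1 = x1 OR (x2 XNOR x1)
n6 = x2 XNOR x1
n7 = n6 XNOR n2 = (x2 XNOR x1) XNOR (x1 OR (x2 XNOR x1))

(x2 XNOR x1) XNOR (x1 OR (x2 XNOR x1))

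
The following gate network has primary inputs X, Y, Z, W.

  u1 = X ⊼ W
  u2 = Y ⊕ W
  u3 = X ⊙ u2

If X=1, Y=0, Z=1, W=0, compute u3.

u2 = 0 ⊕ 0 = 0
u3 = 1 ⊙ 0 = 0

0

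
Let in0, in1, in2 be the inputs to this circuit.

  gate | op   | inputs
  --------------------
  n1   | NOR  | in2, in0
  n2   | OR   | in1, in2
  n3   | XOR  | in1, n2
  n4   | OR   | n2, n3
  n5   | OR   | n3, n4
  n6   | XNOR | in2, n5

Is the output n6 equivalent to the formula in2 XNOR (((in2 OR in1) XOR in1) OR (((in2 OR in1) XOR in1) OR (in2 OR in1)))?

n2 = in1 OR in2
n3 = in1 XOR n2 = in1 XOR (in1 OR in2)
n4 = n2 OR n3 = (in1 OR in2) OR (in1 XOR (in1 OR in2))
n5 = n3 OR n4 = (in1 XOR (in1 OR in2)) OR ((in1 OR in2) OR (in1 XOR (in1 OR in2)))
n6 = in2 XNOR n5 = in2 XNOR ((in1 XOR (in1 OR in2)) OR ((in1 OR in2) OR (in1 XOR (in1 OR in2))))
At in0=0, in1=1, in2=0: circuit gives 0, formula gives 0.
At in0=0, in1=0, in2=0: circuit gives 1, formula gives 1.
Agrees on all 8 inputs.

Yes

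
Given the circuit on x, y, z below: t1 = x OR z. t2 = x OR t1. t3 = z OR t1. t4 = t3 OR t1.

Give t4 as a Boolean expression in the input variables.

(z OR (x OR z)) OR (x OR z)

t1 = x OR z
t3 = z OR t1 = z OR (x OR z)
t4 = t3 OR t1 = (z OR (x OR z)) OR (x OR z)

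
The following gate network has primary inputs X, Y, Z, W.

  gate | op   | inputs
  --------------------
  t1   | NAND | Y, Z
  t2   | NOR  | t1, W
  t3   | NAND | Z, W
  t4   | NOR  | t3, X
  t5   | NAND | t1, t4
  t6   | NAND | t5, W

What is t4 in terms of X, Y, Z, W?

t3 = Z NAND W
t4 = t3 NOR X = (Z NAND W) NOR X

(Z NAND W) NOR X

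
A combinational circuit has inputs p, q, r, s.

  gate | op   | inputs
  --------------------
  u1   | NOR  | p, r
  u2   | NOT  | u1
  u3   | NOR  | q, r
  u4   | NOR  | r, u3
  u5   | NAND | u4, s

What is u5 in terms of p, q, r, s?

(r NOR (q NOR r)) NAND s

u3 = q NOR r
u4 = r NOR u3 = r NOR (q NOR r)
u5 = u4 NAND s = (r NOR (q NOR r)) NAND s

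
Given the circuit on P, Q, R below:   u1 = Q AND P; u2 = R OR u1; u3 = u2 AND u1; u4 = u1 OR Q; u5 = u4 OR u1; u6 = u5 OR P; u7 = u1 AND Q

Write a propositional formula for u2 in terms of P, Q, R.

R OR (Q AND P)

u1 = Q AND P
u2 = R OR u1 = R OR (Q AND P)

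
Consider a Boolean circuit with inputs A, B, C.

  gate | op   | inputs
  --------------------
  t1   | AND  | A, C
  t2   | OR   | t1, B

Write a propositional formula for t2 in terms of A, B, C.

t1 = A AND C
t2 = t1 OR B = (A AND C) OR B

(A AND C) OR B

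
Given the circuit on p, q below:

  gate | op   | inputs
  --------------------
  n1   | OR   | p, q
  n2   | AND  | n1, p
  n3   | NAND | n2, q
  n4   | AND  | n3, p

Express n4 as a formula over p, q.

(((p OR q) AND p) NAND q) AND p

n1 = p OR q
n2 = n1 AND p = (p OR q) AND p
n3 = n2 NAND q = ((p OR q) AND p) NAND q
n4 = n3 AND p = (((p OR q) AND p) NAND q) AND p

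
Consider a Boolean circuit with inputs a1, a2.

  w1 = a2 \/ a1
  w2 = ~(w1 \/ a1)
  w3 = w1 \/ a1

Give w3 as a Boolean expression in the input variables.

w1 = a2 \/ a1
w3 = w1 \/ a1 = (a2 \/ a1) \/ a1

(a2 \/ a1) \/ a1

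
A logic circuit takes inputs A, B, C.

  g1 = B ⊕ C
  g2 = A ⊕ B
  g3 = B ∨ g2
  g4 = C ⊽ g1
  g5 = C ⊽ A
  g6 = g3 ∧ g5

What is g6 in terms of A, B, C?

(B ∨ (A ⊕ B)) ∧ (C ⊽ A)

g2 = A ⊕ B
g3 = B ∨ g2 = B ∨ (A ⊕ B)
g5 = C ⊽ A
g6 = g3 ∧ g5 = (B ∨ (A ⊕ B)) ∧ (C ⊽ A)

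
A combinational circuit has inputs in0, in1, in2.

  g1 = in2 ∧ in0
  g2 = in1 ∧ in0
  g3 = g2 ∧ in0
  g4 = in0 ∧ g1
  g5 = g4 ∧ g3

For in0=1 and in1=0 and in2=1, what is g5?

g1 = 1 ∧ 1 = 1
g2 = 0 ∧ 1 = 0
g3 = 0 ∧ 1 = 0
g4 = 1 ∧ 1 = 1
g5 = 1 ∧ 0 = 0

0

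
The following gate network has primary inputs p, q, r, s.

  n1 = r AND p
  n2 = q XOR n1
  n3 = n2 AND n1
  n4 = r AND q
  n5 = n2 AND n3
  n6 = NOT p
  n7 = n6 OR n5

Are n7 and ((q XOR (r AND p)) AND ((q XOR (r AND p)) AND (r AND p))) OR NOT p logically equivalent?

Yes

n1 = r AND p
n2 = q XOR n1 = q XOR (r AND p)
n3 = n2 AND n1 = (q XOR (r AND p)) AND (r AND p)
n5 = n2 AND n3 = (q XOR (r AND p)) AND ((q XOR (r AND p)) AND (r AND p))
n6 = NOT p
n7 = n6 OR n5 = NOT p OR ((q XOR (r AND p)) AND ((q XOR (r AND p)) AND (r AND p)))
At p=1, q=0, r=0, s=0: circuit gives 0, formula gives 0.
At p=0, q=0, r=0, s=0: circuit gives 1, formula gives 1.
Agrees on all 16 inputs.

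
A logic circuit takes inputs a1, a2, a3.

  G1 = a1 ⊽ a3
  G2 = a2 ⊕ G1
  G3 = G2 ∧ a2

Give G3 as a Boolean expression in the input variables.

(a2 ⊕ (a1 ⊽ a3)) ∧ a2

G1 = a1 ⊽ a3
G2 = a2 ⊕ G1 = a2 ⊕ (a1 ⊽ a3)
G3 = G2 ∧ a2 = (a2 ⊕ (a1 ⊽ a3)) ∧ a2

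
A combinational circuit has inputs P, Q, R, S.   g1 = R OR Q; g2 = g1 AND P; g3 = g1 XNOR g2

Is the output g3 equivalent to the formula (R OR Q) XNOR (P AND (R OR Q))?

g1 = R OR Q
g2 = g1 AND P = (R OR Q) AND P
g3 = g1 XNOR g2 = (R OR Q) XNOR ((R OR Q) AND P)
At P=0, Q=0, R=1, S=0: circuit gives 0, formula gives 0.
At P=0, Q=0, R=0, S=0: circuit gives 1, formula gives 1.
Agrees on all 16 inputs.

Yes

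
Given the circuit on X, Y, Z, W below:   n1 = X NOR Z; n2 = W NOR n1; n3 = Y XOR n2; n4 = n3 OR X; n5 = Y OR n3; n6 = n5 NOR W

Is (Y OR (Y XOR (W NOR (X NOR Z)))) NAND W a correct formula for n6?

No

n1 = X NOR Z
n2 = W NOR n1 = W NOR (X NOR Z)
n3 = Y XOR n2 = Y XOR (W NOR (X NOR Z))
n5 = Y OR n3 = Y OR (Y XOR (W NOR (X NOR Z)))
n6 = n5 NOR W = (Y OR (Y XOR (W NOR (X NOR Z)))) NOR W
At X=0, Y=0, Z=0, W=1: circuit gives 0, formula gives 1.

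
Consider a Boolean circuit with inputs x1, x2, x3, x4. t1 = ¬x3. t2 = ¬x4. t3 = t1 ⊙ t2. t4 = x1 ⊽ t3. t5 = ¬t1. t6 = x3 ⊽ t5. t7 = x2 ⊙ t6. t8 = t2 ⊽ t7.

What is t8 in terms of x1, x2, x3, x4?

t1 = ¬x3
t2 = ¬x4
t5 = ¬t1 = ¬¬x3
t6 = x3 ⊽ t5 = x3 ⊽ ¬¬x3
t7 = x2 ⊙ t6 = x2 ⊙ (x3 ⊽ ¬¬x3)
t8 = t2 ⊽ t7 = ¬x4 ⊽ (x2 ⊙ (x3 ⊽ ¬¬x3))

¬x4 ⊽ (x2 ⊙ (x3 ⊽ ¬¬x3))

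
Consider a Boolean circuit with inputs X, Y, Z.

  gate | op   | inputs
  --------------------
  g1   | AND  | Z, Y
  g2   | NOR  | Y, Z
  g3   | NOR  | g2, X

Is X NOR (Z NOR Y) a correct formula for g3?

Yes

g2 = Y NOR Z
g3 = g2 NOR X = (Y NOR Z) NOR X
At X=0, Y=0, Z=0: circuit gives 0, formula gives 0.
At X=0, Y=0, Z=1: circuit gives 1, formula gives 1.
Agrees on all 8 inputs.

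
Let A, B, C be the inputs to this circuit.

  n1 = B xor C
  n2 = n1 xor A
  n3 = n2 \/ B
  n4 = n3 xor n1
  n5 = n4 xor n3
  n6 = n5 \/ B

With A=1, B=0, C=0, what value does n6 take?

0

n1 = 0 xor 0 = 0
n2 = 0 xor 1 = 1
n3 = 1 \/ 0 = 1
n4 = 1 xor 0 = 1
n5 = 1 xor 1 = 0
n6 = 0 \/ 0 = 0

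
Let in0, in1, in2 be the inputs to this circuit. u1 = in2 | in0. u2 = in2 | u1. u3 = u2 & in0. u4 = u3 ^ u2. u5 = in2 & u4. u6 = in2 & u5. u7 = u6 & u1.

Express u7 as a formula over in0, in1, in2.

(in2 & (in2 & (((in2 | (in2 | in0)) & in0) ^ (in2 | (in2 | in0))))) & (in2 | in0)

u1 = in2 | in0
u2 = in2 | u1 = in2 | (in2 | in0)
u3 = u2 & in0 = (in2 | (in2 | in0)) & in0
u4 = u3 ^ u2 = ((in2 | (in2 | in0)) & in0) ^ (in2 | (in2 | in0))
u5 = in2 & u4 = in2 & (((in2 | (in2 | in0)) & in0) ^ (in2 | (in2 | in0)))
u6 = in2 & u5 = in2 & (in2 & (((in2 | (in2 | in0)) & in0) ^ (in2 | (in2 | in0))))
u7 = u6 & u1 = (in2 & (in2 & (((in2 | (in2 | in0)) & in0) ^ (in2 | (in2 | in0))))) & (in2 | in0)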